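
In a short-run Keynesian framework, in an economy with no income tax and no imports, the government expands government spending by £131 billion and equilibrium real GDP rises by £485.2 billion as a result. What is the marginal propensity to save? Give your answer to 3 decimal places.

Implied spending multiplier k = ΔY/ΔG = 485.2/131 ≈ 3.7038.
Since k = 1/(1 − MPC), MPC = 1 − 1/k = 1 − ΔG/ΔY = 1 − 131/485.2 ≈ 0.730.
MPS = 1 − MPC = 0.270.

0.270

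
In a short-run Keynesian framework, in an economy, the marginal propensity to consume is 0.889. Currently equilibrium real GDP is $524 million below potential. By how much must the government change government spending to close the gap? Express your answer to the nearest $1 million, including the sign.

Spending multiplier = 1/(1 − MPC) = 1/(1 − 0.889) = 1/0.111 ≈ 9.009.
Need ΔY = +$524 million, so ΔG = ΔY/k = (+$524 million) × 0.111 ≈ +$58 million.
The government should increase government spending by $58 million.

+$58 million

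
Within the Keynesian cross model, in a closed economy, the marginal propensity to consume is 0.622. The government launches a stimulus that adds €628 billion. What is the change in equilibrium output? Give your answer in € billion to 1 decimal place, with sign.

+€1,661.4 billion

Government-spending multiplier = 1/(1 − MPC) = 1/(1 − 0.622) = 1/0.378 ≈ 2.646.
ΔY = k × ΔG = (+€628 billion) / 0.378 ≈ +€1,661.4 billion.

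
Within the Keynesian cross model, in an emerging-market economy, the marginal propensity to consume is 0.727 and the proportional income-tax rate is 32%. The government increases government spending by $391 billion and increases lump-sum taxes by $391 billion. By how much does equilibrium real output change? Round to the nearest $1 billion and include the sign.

+$211 billion

Expenditure multiplier = 1/(1 − c(1−t)) = 1/(1 − 0.727×0.68) = 1/0.50564 ≈ 1.978.
ΔG contributes k·ΔG = (+$391 billion) / 0.50564 ≈ +$773.3 billion.
ΔT of +$391 billion changes first-round spending by −c·ΔT = −$284.257 billion, contributing k·(−c·ΔT) = (−$284.257 billion) / 0.50564 ≈ −$562.2 billion.
Net ΔY = k(ΔG − c·ΔT) = (+$106.743 billion) / 0.50564 ≈ +$211 billion.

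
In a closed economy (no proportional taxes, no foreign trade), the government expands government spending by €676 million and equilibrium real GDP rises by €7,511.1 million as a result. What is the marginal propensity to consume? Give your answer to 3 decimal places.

Implied spending multiplier k = ΔY/ΔG = 7,511.1/676 ≈ 11.1111.
Since k = 1/(1 − MPC), MPC = 1 − 1/k = 1 − ΔG/ΔY = 1 − 676/7,511.1 ≈ 0.910.

0.910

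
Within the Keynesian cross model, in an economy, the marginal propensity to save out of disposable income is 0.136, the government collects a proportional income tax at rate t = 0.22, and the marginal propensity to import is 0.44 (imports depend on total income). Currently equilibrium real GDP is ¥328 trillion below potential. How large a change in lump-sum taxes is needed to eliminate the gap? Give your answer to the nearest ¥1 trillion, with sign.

MPC = 1 − MPS = 1 − 0.136 = 0.864.
Spending multiplier = 1/(1 − c(1−t) + m) = 1/(1 − 0.864×0.78 + 0.44) = 1/0.76608 ≈ 1.305.
Tax multiplier = −c·k = −0.864/0.76608 ≈ −1.128. Need ΔY = +¥328 trillion, so ΔT = ΔY/(−c·k) = −(+¥328 trillion) × 0.76608 / 0.864 ≈ −¥291 trillion.
The government should cut lump-sum taxes by ¥291 trillion.

−¥291 trillion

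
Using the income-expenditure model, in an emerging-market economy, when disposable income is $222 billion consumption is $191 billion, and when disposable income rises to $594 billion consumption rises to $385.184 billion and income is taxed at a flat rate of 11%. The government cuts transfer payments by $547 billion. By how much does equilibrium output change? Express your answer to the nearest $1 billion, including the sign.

−$533 billion

MPC = ΔC/ΔYd = (385.184 − 191)/(594 − 222) = 194.184/372 = 0.522.
The transfer change shifts disposable income by −$547 billion, so first-round consumption changes by c·ΔTR = 0.522 × (−$547 billion) = −$285.534 billion.
Expenditure multiplier = 1/(1 − c(1−t)) = 1/(1 − 0.522×0.89) = 1/0.53542 ≈ 1.868.
The transfer multiplier is c × k ≈ 0.975, so ΔY = k × (c·ΔTR) = (−$285.534 billion) / 0.53542 ≈ −$533 billion.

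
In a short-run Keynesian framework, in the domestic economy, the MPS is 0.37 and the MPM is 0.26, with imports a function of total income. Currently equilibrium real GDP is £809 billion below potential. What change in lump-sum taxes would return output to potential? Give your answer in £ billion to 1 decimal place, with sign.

−£809.0 billion

MPC = 1 − MPS = 1 − 0.37 = 0.63.
Spending multiplier = 1/(1 − c + m) = 1/(1 − 0.63 + 0.26) = 1/0.63 ≈ 1.587.
Tax multiplier = −c·k = −0.63/0.63 = −1. Need ΔY = +£809 billion, so ΔT = ΔY/(−c·k) = −(+£809 billion) × 0.63 / 0.63 = −£809 billion.
The government should cut lump-sum taxes by £809 billion.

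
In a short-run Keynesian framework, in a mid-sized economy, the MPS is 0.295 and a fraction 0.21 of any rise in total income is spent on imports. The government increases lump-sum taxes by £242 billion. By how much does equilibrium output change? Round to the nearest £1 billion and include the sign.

−£338 billion

MPC = 1 − MPS = 1 − 0.295 = 0.705.
A lump-sum tax change of +£242 billion shifts disposable income by −£242 billion; first-round consumption changes by −c × ΔT = −0.705 × (+£242 billion) = −£170.61 billion.
Expenditure multiplier = 1/(1 − c + m) = 1/(1 − 0.705 + 0.21) = 1/0.505 ≈ 1.98.
The tax multiplier is −c × k ≈ −1.396, so ΔY = k × (−c·ΔT) = (−£170.61 billion) / 0.505 ≈ −£338 billion.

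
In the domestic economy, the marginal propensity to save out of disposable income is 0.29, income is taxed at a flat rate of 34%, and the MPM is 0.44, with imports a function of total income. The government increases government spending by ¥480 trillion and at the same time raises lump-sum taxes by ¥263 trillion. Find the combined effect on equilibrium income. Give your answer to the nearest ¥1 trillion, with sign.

+¥302 trillion

MPC = 1 − MPS = 1 − 0.29 = 0.71.
Expenditure multiplier = 1/(1 − c(1−t) + m) = 1/(1 − 0.71×0.66 + 0.44) = 1/0.9714 ≈ 1.029.
ΔG contributes k·ΔG = (+¥480 trillion) / 0.9714 ≈ +¥494.1 trillion.
ΔT of +¥263 trillion changes first-round spending by −c·ΔT = −¥186.73 trillion, contributing k·(−c·ΔT) = (−¥186.73 trillion) / 0.9714 ≈ −¥192.2 trillion.
Net ΔY = k(ΔG − c·ΔT) = (+¥293.27 trillion) / 0.9714 ≈ +¥302 trillion.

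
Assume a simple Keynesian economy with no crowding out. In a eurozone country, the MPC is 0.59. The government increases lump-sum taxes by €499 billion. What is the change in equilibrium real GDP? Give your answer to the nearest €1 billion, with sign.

A lump-sum tax change of +€499 billion shifts disposable income by −€499 billion; first-round consumption changes by −c × ΔT = −0.59 × (+€499 billion) = −€294.41 billion.
Expenditure multiplier = 1/(1 − MPC) = 1/(1 − 0.59) = 1/0.41 ≈ 2.439.
The tax multiplier is −c × k ≈ −1.439, so ΔY = k × (−c·ΔT) = (−€294.41 billion) / 0.41 ≈ −€718 billion.

−€718 billion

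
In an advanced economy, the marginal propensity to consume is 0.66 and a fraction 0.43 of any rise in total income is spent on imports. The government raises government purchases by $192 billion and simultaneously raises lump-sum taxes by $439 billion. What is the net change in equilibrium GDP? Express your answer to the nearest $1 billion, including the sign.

−$127 billion

Expenditure multiplier = 1/(1 − c + m) = 1/(1 − 0.66 + 0.43) = 1/0.77 ≈ 1.299.
ΔG contributes k·ΔG = (+$192 billion) / 0.77 ≈ +$249.4 billion.
ΔT of +$439 billion changes first-round spending by −c·ΔT = −$289.74 billion, contributing k·(−c·ΔT) = (−$289.74 billion) / 0.77 ≈ −$376.3 billion.
Net ΔY = k(ΔG − c·ΔT) = (−$97.74 billion) / 0.77 ≈ −$127 billion.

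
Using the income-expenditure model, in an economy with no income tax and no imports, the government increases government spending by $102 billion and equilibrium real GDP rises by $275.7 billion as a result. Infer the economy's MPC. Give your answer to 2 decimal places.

0.63

Implied spending multiplier k = ΔY/ΔG = 275.7/102 ≈ 2.7029.
Since k = 1/(1 − MPC), MPC = 1 − 1/k = 1 − ΔG/ΔY = 1 − 102/275.7 ≈ 0.63.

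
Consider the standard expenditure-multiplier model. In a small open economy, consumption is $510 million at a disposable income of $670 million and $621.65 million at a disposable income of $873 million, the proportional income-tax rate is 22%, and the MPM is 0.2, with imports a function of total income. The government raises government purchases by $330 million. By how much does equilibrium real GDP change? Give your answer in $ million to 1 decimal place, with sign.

+$428.0 million

MPC = ΔC/ΔYd = (621.65 − 510)/(873 − 670) = 111.65/203 = 0.55.
Government-spending multiplier = 1/(1 − c(1−t) + m) = 1/(1 − 0.55×0.78 + 0.2) = 1/0.771 ≈ 1.297.
ΔY = k × ΔG = (+$330 million) / 0.771 ≈ +$428 million.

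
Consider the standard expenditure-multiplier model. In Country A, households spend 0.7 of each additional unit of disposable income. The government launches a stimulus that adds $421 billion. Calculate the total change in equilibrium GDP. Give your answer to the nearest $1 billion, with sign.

+$1,403 billion

Spending multiplier = 1/(1 − MPC) = 1/(1 − 0.7) = 1/0.3 ≈ 3.333.
ΔY = k × ΔG = (+$421 billion) / 0.3 ≈ +$1,403 billion.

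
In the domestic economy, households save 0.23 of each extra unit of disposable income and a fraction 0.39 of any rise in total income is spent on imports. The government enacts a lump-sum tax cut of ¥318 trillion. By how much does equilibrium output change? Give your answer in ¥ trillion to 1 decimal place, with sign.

+¥394.9 trillion

MPC = 1 − MPS = 1 − 0.23 = 0.77.
A lump-sum tax change of −¥318 trillion shifts disposable income by +¥318 trillion; first-round consumption changes by −c × ΔT = −0.77 × (−¥318 trillion) = +¥244.86 trillion.
Expenditure multiplier = 1/(1 − c + m) = 1/(1 − 0.77 + 0.39) = 1/0.62 ≈ 1.613.
The tax multiplier is −c × k ≈ −1.242, so ΔY = k × (−c·ΔT) = (+¥244.86 trillion) / 0.62 ≈ +¥394.9 trillion.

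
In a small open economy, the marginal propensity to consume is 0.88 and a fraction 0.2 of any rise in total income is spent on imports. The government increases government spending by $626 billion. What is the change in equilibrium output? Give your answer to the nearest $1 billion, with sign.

Government-spending multiplier = 1/(1 − c + m) = 1/(1 − 0.88 + 0.2) = 1/0.32 = 3.125.
ΔY = k × ΔG = (+$626 billion) / 0.32 ≈ +$1,956 billion.

+$1,956 billion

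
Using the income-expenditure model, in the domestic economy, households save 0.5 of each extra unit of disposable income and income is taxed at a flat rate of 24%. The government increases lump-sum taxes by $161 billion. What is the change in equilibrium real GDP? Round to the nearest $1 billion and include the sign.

−$130 billion

MPC = 1 − MPS = 1 − 0.5 = 0.5.
A lump-sum tax change of +$161 billion shifts disposable income by −$161 billion; first-round consumption changes by −c × ΔT = −0.5 × (+$161 billion) = −$80.5 billion.
Expenditure multiplier = 1/(1 − c(1−t)) = 1/(1 − 0.5×0.76) = 1/0.62 ≈ 1.613.
The tax multiplier is −c × k ≈ −0.806, so ΔY = k × (−c·ΔT) = (−$80.5 billion) / 0.62 ≈ −$130 billion.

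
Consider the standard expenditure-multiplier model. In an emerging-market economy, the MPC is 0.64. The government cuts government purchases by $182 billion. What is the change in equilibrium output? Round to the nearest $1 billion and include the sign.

−$506 billion

Government-spending multiplier = 1/(1 − MPC) = 1/(1 − 0.64) = 1/0.36 ≈ 2.778.
ΔY = k × ΔG = (−$182 billion) / 0.36 ≈ −$506 billion.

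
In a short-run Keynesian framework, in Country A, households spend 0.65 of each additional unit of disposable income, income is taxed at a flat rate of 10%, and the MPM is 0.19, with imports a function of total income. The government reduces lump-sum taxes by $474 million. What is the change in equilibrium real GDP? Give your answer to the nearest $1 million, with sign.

A lump-sum tax change of −$474 million shifts disposable income by +$474 million; first-round consumption changes by −c × ΔT = −0.65 × (−$474 million) = +$308.1 million.
Expenditure multiplier = 1/(1 − c(1−t) + m) = 1/(1 − 0.65×0.9 + 0.19) = 1/0.605 ≈ 1.653.
The tax multiplier is −c × k ≈ −1.074, so ΔY = k × (−c·ΔT) = (+$308.1 million) / 0.605 ≈ +$509 million.

+$509 million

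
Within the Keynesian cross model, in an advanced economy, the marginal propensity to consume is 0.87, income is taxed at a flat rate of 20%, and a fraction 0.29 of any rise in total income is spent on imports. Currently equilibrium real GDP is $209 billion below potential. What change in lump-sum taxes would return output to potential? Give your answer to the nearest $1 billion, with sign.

−$143 billion

Spending multiplier = 1/(1 − c(1−t) + m) = 1/(1 − 0.87×0.8 + 0.29) = 1/0.594 ≈ 1.684.
Tax multiplier = −c·k = −0.87/0.594 ≈ −1.465. Need ΔY = +$209 billion, so ΔT = ΔY/(−c·k) = −(+$209 billion) × 0.594 / 0.87 ≈ −$143 billion.
The government should cut lump-sum taxes by $143 billion.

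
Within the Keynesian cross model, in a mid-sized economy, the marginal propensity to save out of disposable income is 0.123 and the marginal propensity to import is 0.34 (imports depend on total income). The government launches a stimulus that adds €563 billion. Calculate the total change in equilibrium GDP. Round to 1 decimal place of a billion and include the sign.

+€1,216.0 billion

MPC = 1 − MPS = 1 − 0.123 = 0.877.
Expenditure multiplier = 1/(1 − c + m) = 1/(1 − 0.877 + 0.34) = 1/0.463 ≈ 2.16.
ΔY = k × ΔG = (+€563 billion) / 0.463 ≈ +€1,216 billion.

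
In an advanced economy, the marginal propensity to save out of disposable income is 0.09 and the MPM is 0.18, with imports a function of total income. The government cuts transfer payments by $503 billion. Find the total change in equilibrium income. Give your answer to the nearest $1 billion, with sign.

MPC = 1 − MPS = 1 − 0.09 = 0.91.
The transfer change shifts disposable income by −$503 billion, so first-round consumption changes by c·ΔTR = 0.91 × (−$503 billion) = −$457.73 billion.
Expenditure multiplier = 1/(1 − c + m) = 1/(1 − 0.91 + 0.18) = 1/0.27 ≈ 3.704.
The transfer multiplier is c × k ≈ 3.37, so ΔY = k × (c·ΔTR) = (−$457.73 billion) / 0.27 ≈ −$1,695 billion.

−$1,695 billion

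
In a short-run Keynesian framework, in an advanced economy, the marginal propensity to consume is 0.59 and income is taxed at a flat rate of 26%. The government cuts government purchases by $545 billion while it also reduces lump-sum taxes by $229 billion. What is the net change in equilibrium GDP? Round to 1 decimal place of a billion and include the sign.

Expenditure multiplier = 1/(1 − c(1−t)) = 1/(1 − 0.59×0.74) = 1/0.5634 ≈ 1.775.
ΔG contributes k·ΔG = (−$545 billion) / 0.5634 ≈ −$967.3 billion.
ΔT of −$229 billion changes first-round spending by −c·ΔT = +$135.11 billion, contributing k·(−c·ΔT) = (+$135.11 billion) / 0.5634 ≈ +$239.8 billion.
Net ΔY = k(ΔG − c·ΔT) = (−$409.89 billion) / 0.5634 ≈ −$727.5 billion.

−$727.5 billion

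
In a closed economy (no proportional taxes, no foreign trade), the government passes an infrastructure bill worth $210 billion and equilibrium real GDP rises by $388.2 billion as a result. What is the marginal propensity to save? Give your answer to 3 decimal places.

Implied spending multiplier k = ΔY/ΔG = 388.2/210 ≈ 1.8486.
Since k = 1/(1 − MPC), MPC = 1 − 1/k = 1 − ΔG/ΔY = 1 − 210/388.2 ≈ 0.459.
MPS = 1 − MPC = 0.541.

0.541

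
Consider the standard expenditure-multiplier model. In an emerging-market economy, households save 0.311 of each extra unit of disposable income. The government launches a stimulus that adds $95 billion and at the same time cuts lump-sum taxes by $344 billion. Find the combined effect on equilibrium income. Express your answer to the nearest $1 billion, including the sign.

+$1,068 billion

MPC = 1 − MPS = 1 − 0.311 = 0.689.
Expenditure multiplier = 1/(1 − MPC) = 1/(1 − 0.689) = 1/0.311 ≈ 3.215.
ΔG contributes k·ΔG = (+$95 billion) / 0.311 ≈ +$305.5 billion.
ΔT of −$344 billion changes first-round spending by −c·ΔT = +$237.016 billion, contributing k·(−c·ΔT) = (+$237.016 billion) / 0.311 ≈ +$762.1 billion.
Net ΔY = k(ΔG − c·ΔT) = (+$332.016 billion) / 0.311 ≈ +$1,068 billion.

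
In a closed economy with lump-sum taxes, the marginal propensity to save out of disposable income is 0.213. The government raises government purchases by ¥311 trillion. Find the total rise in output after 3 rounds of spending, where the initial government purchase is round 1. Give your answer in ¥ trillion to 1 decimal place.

¥748.4 trillion

MPC = 1 − MPS = 1 − 0.213 = 0.787.
Round 1 adds ΔG = ¥311 trillion; each later round is MPC = 0.787 times the previous.
After 3 rounds: 311 + 244.757 + 192.623759 = ΔG·(1 − c^3)/(1 − c) = 311 × (1 − 0.487443403)/0.213 ≈ ¥748.4 trillion.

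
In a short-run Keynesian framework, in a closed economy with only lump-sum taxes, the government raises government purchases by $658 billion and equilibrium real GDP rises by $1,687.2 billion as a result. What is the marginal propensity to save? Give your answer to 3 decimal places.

0.390

Implied spending multiplier k = ΔY/ΔG = 1,687.2/658 ≈ 2.5641.
Since k = 1/(1 − MPC), MPC = 1 − 1/k = 1 − ΔG/ΔY = 1 − 658/1,687.2 ≈ 0.610.
MPS = 1 − MPC = 0.390.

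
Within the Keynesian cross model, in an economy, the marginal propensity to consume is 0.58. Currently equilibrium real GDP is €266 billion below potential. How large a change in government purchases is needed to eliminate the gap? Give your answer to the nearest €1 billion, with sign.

Spending multiplier = 1/(1 − MPC) = 1/(1 − 0.58) = 1/0.42 ≈ 2.381.
Need ΔY = +€266 billion, so ΔG = ΔY/k = (+€266 billion) × 0.42 ≈ +€112 billion.
The government should increase government purchases by €112 billion.

+€112 billion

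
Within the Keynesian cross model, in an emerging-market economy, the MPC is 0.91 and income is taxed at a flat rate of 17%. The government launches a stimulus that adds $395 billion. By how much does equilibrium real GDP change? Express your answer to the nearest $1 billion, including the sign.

Spending multiplier = 1/(1 − c(1−t)) = 1/(1 − 0.91×0.83) = 1/0.2447 ≈ 4.087.
ΔY = k × ΔG = (+$395 billion) / 0.2447 ≈ +$1,614 billion.

+$1,614 billion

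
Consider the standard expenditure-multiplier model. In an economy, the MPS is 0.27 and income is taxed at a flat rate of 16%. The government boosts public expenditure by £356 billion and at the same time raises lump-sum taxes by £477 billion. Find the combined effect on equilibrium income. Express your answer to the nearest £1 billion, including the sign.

MPC = 1 − MPS = 1 − 0.27 = 0.73.
Expenditure multiplier = 1/(1 − c(1−t)) = 1/(1 − 0.73×0.84) = 1/0.3868 ≈ 2.585.
ΔG contributes k·ΔG = (+£356 billion) / 0.3868 ≈ +£920.4 billion.
ΔT of +£477 billion changes first-round spending by −c·ΔT = −£348.21 billion, contributing k·(−c·ΔT) = (−£348.21 billion) / 0.3868 ≈ −£900.2 billion.
Net ΔY = k(ΔG − c·ΔT) = (+£7.79 billion) / 0.3868 ≈ +£20 billion.

+£20 billion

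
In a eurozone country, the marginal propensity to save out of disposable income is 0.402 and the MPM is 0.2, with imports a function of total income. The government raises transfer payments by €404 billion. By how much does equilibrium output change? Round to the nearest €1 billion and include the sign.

MPC = 1 − MPS = 1 − 0.402 = 0.598.
The transfer change shifts disposable income by +€404 billion, so first-round consumption changes by c·ΔTR = 0.598 × (+€404 billion) = +€241.592 billion.
Expenditure multiplier = 1/(1 − c + m) = 1/(1 − 0.598 + 0.2) = 1/0.602 ≈ 1.661.
The transfer multiplier is c × k ≈ 0.993, so ΔY = k × (c·ΔTR) = (+€241.592 billion) / 0.602 ≈ +€401 billion.

+€401 billion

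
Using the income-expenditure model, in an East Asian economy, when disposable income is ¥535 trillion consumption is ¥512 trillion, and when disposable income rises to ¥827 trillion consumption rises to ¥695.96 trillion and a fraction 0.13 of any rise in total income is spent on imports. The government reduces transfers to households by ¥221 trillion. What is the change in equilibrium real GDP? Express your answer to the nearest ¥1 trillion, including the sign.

MPC = ΔC/ΔYd = (695.96 − 512)/(827 − 535) = 183.96/292 = 0.63.
The transfer change shifts disposable income by −¥221 trillion, so first-round consumption changes by c·ΔTR = 0.63 × (−¥221 trillion) = −¥139.23 trillion.
Expenditure multiplier = 1/(1 − c + m) = 1/(1 − 0.63 + 0.13) = 1/0.5 = 2.
The transfer multiplier is c × k = 1.26, so ΔY = k × (c·ΔTR) = (−¥139.23 trillion) / 0.5 ≈ −¥278 trillion.

−¥278 trillion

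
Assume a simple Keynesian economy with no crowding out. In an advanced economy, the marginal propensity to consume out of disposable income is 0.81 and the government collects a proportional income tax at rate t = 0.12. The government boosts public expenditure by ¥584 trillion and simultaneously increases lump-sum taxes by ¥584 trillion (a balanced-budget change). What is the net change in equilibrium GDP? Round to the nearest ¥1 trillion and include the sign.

+¥386 trillion

Expenditure multiplier = 1/(1 − c(1−t)) = 1/(1 − 0.81×0.88) = 1/0.2872 ≈ 3.482.
ΔG contributes k·ΔG = (+¥584 trillion) / 0.2872 ≈ +¥2,033.4 trillion.
ΔT of +¥584 trillion changes first-round spending by −c·ΔT = −¥473.04 trillion, contributing k·(−c·ΔT) = (−¥473.04 trillion) / 0.2872 ≈ −¥1,647.1 trillion.
Net ΔY = k(ΔG − c·ΔT) = (+¥110.96 trillion) / 0.2872 ≈ +¥386 trillion.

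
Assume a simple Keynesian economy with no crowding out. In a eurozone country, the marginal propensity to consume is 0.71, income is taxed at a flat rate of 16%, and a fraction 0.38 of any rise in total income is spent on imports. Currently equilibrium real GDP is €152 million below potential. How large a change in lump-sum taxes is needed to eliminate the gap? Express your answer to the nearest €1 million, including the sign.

−€168 million

Spending multiplier = 1/(1 − c(1−t) + m) = 1/(1 − 0.71×0.84 + 0.38) = 1/0.7836 ≈ 1.276.
Tax multiplier = −c·k = −0.71/0.7836 ≈ −0.906. Need ΔY = +€152 million, so ΔT = ΔY/(−c·k) = −(+€152 million) × 0.7836 / 0.71 ≈ −€168 million.
The government should cut lump-sum taxes by €168 million.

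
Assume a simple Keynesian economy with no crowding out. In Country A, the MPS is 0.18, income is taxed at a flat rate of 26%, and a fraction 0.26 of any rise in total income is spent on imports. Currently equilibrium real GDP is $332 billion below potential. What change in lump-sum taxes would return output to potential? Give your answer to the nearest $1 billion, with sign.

MPC = 1 − MPS = 1 − 0.18 = 0.82.
Spending multiplier = 1/(1 − c(1−t) + m) = 1/(1 − 0.82×0.74 + 0.26) = 1/0.6532 ≈ 1.531.
Tax multiplier = −c·k = −0.82/0.6532 ≈ −1.255. Need ΔY = +$332 billion, so ΔT = ΔY/(−c·k) = −(+$332 billion) × 0.6532 / 0.82 ≈ −$264 billion.
The government should cut lump-sum taxes by $264 billion.

−$264 billion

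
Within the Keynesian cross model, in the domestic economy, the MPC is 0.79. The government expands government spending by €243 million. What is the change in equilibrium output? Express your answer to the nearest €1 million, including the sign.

Expenditure multiplier = 1/(1 − MPC) = 1/(1 − 0.79) = 1/0.21 ≈ 4.762.
ΔY = k × ΔG = (+€243 million) / 0.21 ≈ +€1,157 million.

+€1,157 million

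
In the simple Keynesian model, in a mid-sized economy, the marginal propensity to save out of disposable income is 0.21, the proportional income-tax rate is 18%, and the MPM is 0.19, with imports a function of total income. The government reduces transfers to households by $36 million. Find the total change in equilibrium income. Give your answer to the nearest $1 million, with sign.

−$52 million

MPC = 1 − MPS = 1 − 0.21 = 0.79.
The transfer change shifts disposable income by −$36 million, so first-round consumption changes by c·ΔTR = 0.79 × (−$36 million) = −$28.44 million.
Expenditure multiplier = 1/(1 − c(1−t) + m) = 1/(1 − 0.79×0.82 + 0.19) = 1/0.5422 ≈ 1.844.
The transfer multiplier is c × k ≈ 1.457, so ΔY = k × (c·ΔTR) = (−$28.44 million) / 0.5422 ≈ −$52 million.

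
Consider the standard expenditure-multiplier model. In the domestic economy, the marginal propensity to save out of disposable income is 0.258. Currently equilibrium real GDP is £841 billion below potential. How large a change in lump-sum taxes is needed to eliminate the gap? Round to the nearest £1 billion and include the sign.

MPC = 1 − MPS = 1 − 0.258 = 0.742.
Spending multiplier = 1/(1 − MPC) = 1/(1 − 0.742) = 1/0.258 ≈ 3.876.
Tax multiplier = −c·k = −0.742/0.258 ≈ −2.876. Need ΔY = +£841 billion, so ΔT = ΔY/(−c·k) = −(+£841 billion) × 0.258 / 0.742 ≈ −£292 billion.
The government should cut lump-sum taxes by £292 billion.

−£292 billion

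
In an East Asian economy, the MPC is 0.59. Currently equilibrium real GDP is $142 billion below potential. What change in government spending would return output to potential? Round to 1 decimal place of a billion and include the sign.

Spending multiplier = 1/(1 − MPC) = 1/(1 − 0.59) = 1/0.41 ≈ 2.439.
Need ΔY = +$142 billion, so ΔG = ΔY/k = (+$142 billion) × 0.41 ≈ +$58.2 billion.
The government should increase government spending by $58.2 billion.

+$58.2 billion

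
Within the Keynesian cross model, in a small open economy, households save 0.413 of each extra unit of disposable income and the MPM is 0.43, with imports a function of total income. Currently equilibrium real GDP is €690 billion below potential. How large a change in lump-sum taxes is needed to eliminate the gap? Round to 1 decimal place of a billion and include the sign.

MPC = 1 − MPS = 1 − 0.413 = 0.587.
Spending multiplier = 1/(1 − c + m) = 1/(1 − 0.587 + 0.43) = 1/0.843 ≈ 1.186.
Tax multiplier = −c·k = −0.587/0.843 ≈ −0.696. Need ΔY = +€690 billion, so ΔT = ΔY/(−c·k) = −(+€690 billion) × 0.843 / 0.587 ≈ −€990.9 billion.
The government should cut lump-sum taxes by €990.9 billion.

−€990.9 billion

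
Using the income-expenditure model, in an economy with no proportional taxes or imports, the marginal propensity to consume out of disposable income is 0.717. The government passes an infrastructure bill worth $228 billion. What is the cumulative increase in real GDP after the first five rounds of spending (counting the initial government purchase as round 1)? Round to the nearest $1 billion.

Round 1 adds ΔG = $228 billion; each later round is MPC = 0.717 times the previous.
After 5 rounds: 228 + 163.476 + 117.212292 + 84.041213364 + 60.257549981988 = ΔG·(1 − c^5)/(1 − c) = 228 × (1 − 0.189494137443357)/0.283 ≈ $653 billion.

$653 billion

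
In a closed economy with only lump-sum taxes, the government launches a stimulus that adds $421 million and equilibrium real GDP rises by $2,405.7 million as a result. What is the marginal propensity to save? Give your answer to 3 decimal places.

0.175

Implied spending multiplier k = ΔY/ΔG = 2,405.7/421 ≈ 5.7143.
Since k = 1/(1 − MPC), MPC = 1 − 1/k = 1 − ΔG/ΔY = 1 − 421/2,405.7 ≈ 0.825.
MPS = 1 − MPC = 0.175.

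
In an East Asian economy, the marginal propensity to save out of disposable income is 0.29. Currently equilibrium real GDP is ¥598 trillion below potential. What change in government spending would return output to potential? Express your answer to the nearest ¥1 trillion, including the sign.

MPC = 1 − MPS = 1 − 0.29 = 0.71.
Spending multiplier = 1/(1 − MPC) = 1/(1 − 0.71) = 1/0.29 ≈ 3.448.
Need ΔY = +¥598 trillion, so ΔG = ΔY/k = (+¥598 trillion) × 0.29 ≈ +¥173 trillion.
The government should increase government spending by ¥173 trillion.

+¥173 trillion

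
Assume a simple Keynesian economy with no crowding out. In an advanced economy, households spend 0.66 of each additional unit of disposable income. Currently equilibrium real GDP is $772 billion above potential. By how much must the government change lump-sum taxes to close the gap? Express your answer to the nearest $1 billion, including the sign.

+$398 billion

Spending multiplier = 1/(1 − MPC) = 1/(1 − 0.66) = 1/0.34 ≈ 2.941.
Tax multiplier = −c·k = −0.66/0.34 ≈ −1.941. Need ΔY = −$772 billion, so ΔT = ΔY/(−c·k) = −(−$772 billion) × 0.34 / 0.66 ≈ +$398 billion.
The government should raise lump-sum taxes by $398 billion.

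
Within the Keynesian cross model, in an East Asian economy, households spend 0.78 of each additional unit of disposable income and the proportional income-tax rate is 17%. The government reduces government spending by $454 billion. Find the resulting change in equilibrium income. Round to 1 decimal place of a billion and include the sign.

−$1,287.6 billion

Government-spending multiplier = 1/(1 − c(1−t)) = 1/(1 − 0.78×0.83) = 1/0.3526 ≈ 2.836.
ΔY = k × ΔG = (−$454 billion) / 0.3526 ≈ −$1,287.6 billion.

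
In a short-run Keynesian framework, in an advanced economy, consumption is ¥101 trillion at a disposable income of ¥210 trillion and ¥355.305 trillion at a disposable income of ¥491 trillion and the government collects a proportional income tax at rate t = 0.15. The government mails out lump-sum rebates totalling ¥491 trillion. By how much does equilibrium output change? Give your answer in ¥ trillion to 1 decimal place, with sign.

+¥1,925.7 trillion

MPC = ΔC/ΔYd = (355.305 − 101)/(491 − 210) = 254.305/281 = 0.905.
A lump-sum tax change of −¥491 trillion shifts disposable income by +¥491 trillion; first-round consumption changes by −c × ΔT = −0.905 × (−¥491 trillion) = +¥444.355 trillion.
Expenditure multiplier = 1/(1 − c(1−t)) = 1/(1 − 0.905×0.85) = 1/0.23075 ≈ 4.334.
The tax multiplier is −c × k ≈ −3.922, so ΔY = k × (−c·ΔT) = (+¥444.355 trillion) / 0.23075 ≈ +¥1,925.7 trillion.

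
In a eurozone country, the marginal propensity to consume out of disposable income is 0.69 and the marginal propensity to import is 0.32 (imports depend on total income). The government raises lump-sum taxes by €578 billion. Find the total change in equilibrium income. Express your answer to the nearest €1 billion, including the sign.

−€633 billion

A lump-sum tax change of +€578 billion shifts disposable income by −€578 billion; first-round consumption changes by −c × ΔT = −0.69 × (+€578 billion) = −€398.82 billion.
Expenditure multiplier = 1/(1 − c + m) = 1/(1 − 0.69 + 0.32) = 1/0.63 ≈ 1.587.
The tax multiplier is −c × k ≈ −1.095, so ΔY = k × (−c·ΔT) = (−€398.82 billion) / 0.63 ≈ −€633 billion.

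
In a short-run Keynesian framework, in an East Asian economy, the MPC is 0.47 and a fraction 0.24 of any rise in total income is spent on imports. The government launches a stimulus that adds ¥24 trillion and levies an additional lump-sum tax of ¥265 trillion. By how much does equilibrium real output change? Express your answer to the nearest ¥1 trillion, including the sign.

−¥131 trillion

Expenditure multiplier = 1/(1 − c + m) = 1/(1 − 0.47 + 0.24) = 1/0.77 ≈ 1.299.
ΔG contributes k·ΔG = (+¥24 trillion) / 0.77 ≈ +¥31.2 trillion.
ΔT of +¥265 trillion changes first-round spending by −c·ΔT = −¥124.55 trillion, contributing k·(−c·ΔT) = (−¥124.55 trillion) / 0.77 ≈ −¥161.8 trillion.
Net ΔY = k(ΔG − c·ΔT) = (−¥100.55 trillion) / 0.77 ≈ −¥131 trillion.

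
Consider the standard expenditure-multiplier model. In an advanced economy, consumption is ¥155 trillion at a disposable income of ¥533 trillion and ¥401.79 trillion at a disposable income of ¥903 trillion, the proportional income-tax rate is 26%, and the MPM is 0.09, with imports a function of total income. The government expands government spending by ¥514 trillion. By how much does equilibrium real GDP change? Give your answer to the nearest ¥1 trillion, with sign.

MPC = ΔC/ΔYd = (401.79 − 155)/(903 − 533) = 246.79/370 = 0.667.
Expenditure multiplier = 1/(1 − c(1−t) + m) = 1/(1 − 0.667×0.74 + 0.09) = 1/0.59642 ≈ 1.677.
ΔY = k × ΔG = (+¥514 trillion) / 0.59642 ≈ +¥862 trillion.

+¥862 trillion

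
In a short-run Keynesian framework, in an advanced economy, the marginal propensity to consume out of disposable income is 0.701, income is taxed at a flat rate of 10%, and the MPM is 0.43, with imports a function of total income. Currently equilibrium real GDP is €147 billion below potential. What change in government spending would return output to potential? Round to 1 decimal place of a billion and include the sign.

+€117.5 billion

Spending multiplier = 1/(1 − c(1−t) + m) = 1/(1 − 0.701×0.9 + 0.43) = 1/0.7991 ≈ 1.251.
Need ΔY = +€147 billion, so ΔG = ΔY/k = (+€147 billion) × 0.7991 ≈ +€117.5 billion.
The government should increase government spending by €117.5 billion.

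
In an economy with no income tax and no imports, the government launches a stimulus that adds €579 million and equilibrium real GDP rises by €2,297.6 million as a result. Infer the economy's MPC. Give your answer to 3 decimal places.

0.748

Implied spending multiplier k = ΔY/ΔG = 2,297.6/579 ≈ 3.9682.
Since k = 1/(1 − MPC), MPC = 1 − 1/k = 1 − ΔG/ΔY = 1 − 579/2,297.6 ≈ 0.748.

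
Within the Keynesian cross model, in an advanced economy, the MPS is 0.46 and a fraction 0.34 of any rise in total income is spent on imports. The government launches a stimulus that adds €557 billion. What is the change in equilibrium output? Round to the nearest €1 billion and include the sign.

+€696 billion

MPC = 1 − MPS = 1 − 0.46 = 0.54.
Spending multiplier = 1/(1 − c + m) = 1/(1 − 0.54 + 0.34) = 1/0.8 = 1.25.
ΔY = k × ΔG = (+€557 billion) / 0.8 ≈ +€696 billion.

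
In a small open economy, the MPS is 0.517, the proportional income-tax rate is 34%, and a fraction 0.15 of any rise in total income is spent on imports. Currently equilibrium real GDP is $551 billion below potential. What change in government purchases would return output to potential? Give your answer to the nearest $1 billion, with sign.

+$458 billion

MPC = 1 − MPS = 1 − 0.517 = 0.483.
Spending multiplier = 1/(1 − c(1−t) + m) = 1/(1 − 0.483×0.66 + 0.15) = 1/0.83122 ≈ 1.203.
Need ΔY = +$551 billion, so ΔG = ΔY/k = (+$551 billion) × 0.83122 ≈ +$458 billion.
The government should increase government purchases by $458 billion.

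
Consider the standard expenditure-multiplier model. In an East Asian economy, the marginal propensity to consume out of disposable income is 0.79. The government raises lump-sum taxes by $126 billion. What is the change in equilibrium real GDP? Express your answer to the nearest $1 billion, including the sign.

A lump-sum tax change of +$126 billion shifts disposable income by −$126 billion; first-round consumption changes by −c × ΔT = −0.79 × (+$126 billion) = −$99.54 billion.
Expenditure multiplier = 1/(1 − MPC) = 1/(1 − 0.79) = 1/0.21 ≈ 4.762.
The tax multiplier is −c × k ≈ −3.762, so ΔY = k × (−c·ΔT) = (−$99.54 billion) / 0.21 = −$474 billion.

−$474 billion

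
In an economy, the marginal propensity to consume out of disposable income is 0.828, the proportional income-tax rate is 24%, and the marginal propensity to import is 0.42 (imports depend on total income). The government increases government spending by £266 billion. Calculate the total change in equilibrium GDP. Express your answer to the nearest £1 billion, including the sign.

Expenditure multiplier = 1/(1 − c(1−t) + m) = 1/(1 − 0.828×0.76 + 0.42) = 1/0.79072 ≈ 1.265.
ΔY = k × ΔG = (+£266 billion) / 0.79072 ≈ +£336 billion.

+£336 billion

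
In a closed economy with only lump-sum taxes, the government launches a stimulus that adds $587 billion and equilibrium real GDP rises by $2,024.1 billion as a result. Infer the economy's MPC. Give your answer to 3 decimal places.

0.710

Implied spending multiplier k = ΔY/ΔG = 2,024.1/587 ≈ 3.4482.
Since k = 1/(1 − MPC), MPC = 1 − 1/k = 1 − ΔG/ΔY = 1 − 587/2,024.1 ≈ 0.710.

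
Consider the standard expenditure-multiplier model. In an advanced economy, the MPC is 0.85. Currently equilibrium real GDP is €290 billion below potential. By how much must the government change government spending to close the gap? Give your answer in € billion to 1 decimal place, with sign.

Spending multiplier = 1/(1 − MPC) = 1/(1 − 0.85) = 1/0.15 ≈ 6.667.
Need ΔY = +€290 billion, so ΔG = ΔY/k = (+€290 billion) × 0.15 = +€43.5 billion.
The government should increase government spending by €43.5 billion.

+€43.5 billion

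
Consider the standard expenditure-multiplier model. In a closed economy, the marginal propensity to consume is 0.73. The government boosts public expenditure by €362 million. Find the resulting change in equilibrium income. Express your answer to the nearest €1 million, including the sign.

Expenditure multiplier = 1/(1 − MPC) = 1/(1 − 0.73) = 1/0.27 ≈ 3.704.
ΔY = k × ΔG = (+€362 million) / 0.27 ≈ +€1,341 million.

+€1,341 million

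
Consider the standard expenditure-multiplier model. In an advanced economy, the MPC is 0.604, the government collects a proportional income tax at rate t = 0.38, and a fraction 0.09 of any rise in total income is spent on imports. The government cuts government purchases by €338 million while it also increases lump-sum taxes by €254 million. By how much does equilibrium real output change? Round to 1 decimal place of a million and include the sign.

−€686.8 million

Expenditure multiplier = 1/(1 − c(1−t) + m) = 1/(1 − 0.604×0.62 + 0.09) = 1/0.71552 ≈ 1.398.
ΔG contributes k·ΔG = (−€338 million) / 0.71552 ≈ −€472.4 million.
ΔT of +€254 million changes first-round spending by −c·ΔT = −€153.416 million, contributing k·(−c·ΔT) = (−€153.416 million) / 0.71552 ≈ −€214.4 million.
Net ΔY = k(ΔG − c·ΔT) = (−€491.416 million) / 0.71552 ≈ −€686.8 million.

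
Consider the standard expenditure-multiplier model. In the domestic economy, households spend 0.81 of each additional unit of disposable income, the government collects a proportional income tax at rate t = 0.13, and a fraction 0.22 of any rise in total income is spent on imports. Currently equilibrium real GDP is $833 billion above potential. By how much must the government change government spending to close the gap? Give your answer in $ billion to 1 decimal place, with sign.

Spending multiplier = 1/(1 − c(1−t) + m) = 1/(1 − 0.81×0.87 + 0.22) = 1/0.5153 ≈ 1.941.
Need ΔY = −$833 billion, so ΔG = ΔY/k = (−$833 billion) × 0.5153 ≈ −$429.2 billion.
The government should cut government spending by $429.2 billion.

−$429.2 billion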